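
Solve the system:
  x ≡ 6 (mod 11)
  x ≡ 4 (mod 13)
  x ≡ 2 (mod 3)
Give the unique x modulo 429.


Moduli 11, 13, 3 are pairwise coprime; by CRT there is a unique solution modulo M = 11 · 13 · 3 = 429.
Solve pairwise, accumulating the modulus:
  Start with x ≡ 6 (mod 11).
  Combine with x ≡ 4 (mod 13): since gcd(11, 13) = 1, we get a unique residue mod 143.
    Write x = 6 + 11·t and substitute into x ≡ 4 (mod 13): 11·t ≡ 4 − 6 = -2 (mod 13).
    Reduce coefficients mod 13: 11·t ≡ 11 (mod 13).
    The inverse of 11 mod 13 is 6 (since 11·6 = 66 = 5·13 + 1), so t ≡ 6·11 = 66 ≡ 1 (mod 13).
    Then x = 6 + 11·1 = 17, valid modulo lcm(11, 13) = 143: x ≡ 17 (mod 143).
  Combine with x ≡ 2 (mod 3): since gcd(143, 3) = 1, we get a unique residue mod 429.
    Write x = 17 + 143·t and substitute into x ≡ 2 (mod 3): 143·t ≡ 2 − 17 = -15 (mod 3).
    Reduce coefficients mod 3: 2·t ≡ 0 (mod 3).
    The inverse of 2 mod 3 is 2 (since 2·2 = 4 = 1·3 + 1), so t ≡ 2·0 = 0 ≡ 0 (mod 3).
    Then x = 17 + 143·0 = 17, valid modulo lcm(143, 3) = 429: x ≡ 17 (mod 429).
Verify: 17 mod 11 = 6 ✓, 17 mod 13 = 4 ✓, 17 mod 3 = 2 ✓.

x ≡ 17 (mod 429).


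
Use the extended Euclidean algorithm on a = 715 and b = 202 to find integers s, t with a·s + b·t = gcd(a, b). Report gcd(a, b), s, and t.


Euclidean algorithm on (715, 202) — divide until remainder is 0:
  715 = 3 · 202 + 109
  202 = 1 · 109 + 93
  109 = 1 · 93 + 16
  93 = 5 · 16 + 13
  16 = 1 · 13 + 3
  13 = 4 · 3 + 1
  3 = 3 · 1 + 0
gcd(715, 202) = 1.
Track Bezout coefficients alongside the remainders: start with r₀ = 715 = a·1 + b·0 (s = 1, t = 0) and r₁ = 202 = a·0 + b·1 (s = 0, t = 1); each new remainder r_{k+1} = r_{k-1} − q_k·r_k inherits s_{k+1} = s_{k-1} − q_k·s_k, t_{k+1} = t_{k-1} − q_k·t_k, so r_k = a·s_k + b·t_k at every step:
  q = 3: r = 109, s = 1 − 3·0 = 1, t = 0 − 3·1 = -3  (check: 715·1 + 202·(-3) = 109)
  q = 1: r = 93, s = 0 − 1·1 = -1, t = 1 − 1·(-3) = 4  (check: 715·(-1) + 202·4 = 93)
  q = 1: r = 16, s = 1 − 1·(-1) = 2, t = -3 − 1·4 = -7  (check: 715·2 + 202·(-7) = 16)
  q = 5: r = 13, s = -1 − 5·2 = -11, t = 4 − 5·(-7) = 39  (check: 715·(-11) + 202·39 = 13)
  q = 1: r = 3, s = 2 − 1·(-11) = 13, t = -7 − 1·39 = -46  (check: 715·13 + 202·(-46) = 3)
  q = 4: r = 1, s = -11 − 4·13 = -63, t = 39 − 4·(-46) = 223  (check: 715·(-63) + 202·223 = 1)
The row with r = 1 (the gcd) gives the Bezout coefficients s = -63, t = 223.
Result: 715 · (-63) + 202 · (223) = 1.

gcd(715, 202) = 1; s = -63, t = 223 (check: 715·(-63) + 202·223 = 1).


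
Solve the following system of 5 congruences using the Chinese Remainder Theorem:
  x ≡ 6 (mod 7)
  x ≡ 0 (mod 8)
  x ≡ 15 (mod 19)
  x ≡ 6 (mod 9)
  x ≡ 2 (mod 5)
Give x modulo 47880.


Product of moduli M = 7 · 8 · 19 · 9 · 5 = 47880.
Merge one congruence at a time:
  Start: x ≡ 6 (mod 7).
  Combine with x ≡ 0 (mod 8); new modulus lcm = 56.
    Write x = 6 + 7·t and substitute into x ≡ 0 (mod 8): 7·t ≡ 0 − 6 = -6 (mod 8).
    Reduce coefficients mod 8: 7·t ≡ 2 (mod 8).
    The inverse of 7 mod 8 is 7 (since 7·7 = 49 = 6·8 + 1), so t ≡ 7·2 = 14 ≡ 6 (mod 8).
    Then x = 6 + 7·6 = 48, valid modulo lcm(7, 8) = 56: x ≡ 48 (mod 56).
  Combine with x ≡ 15 (mod 19); new modulus lcm = 1064.
    Write x = 48 + 56·t and substitute into x ≡ 15 (mod 19): 56·t ≡ 15 − 48 = -33 (mod 19).
    Reduce coefficients mod 19: 18·t ≡ 5 (mod 19).
    The inverse of 18 mod 19 is 18 (since 18·18 = 324 = 17·19 + 1), so t ≡ 18·5 = 90 ≡ 14 (mod 19).
    Then x = 48 + 56·14 = 832, valid modulo lcm(56, 19) = 1064: x ≡ 832 (mod 1064).
  Combine with x ≡ 6 (mod 9); new modulus lcm = 9576.
    Write x = 832 + 1064·t and substitute into x ≡ 6 (mod 9): 1064·t ≡ 6 − 832 = -826 (mod 9).
    Reduce coefficients mod 9: 2·t ≡ 2 (mod 9).
    The inverse of 2 mod 9 is 5 (since 2·5 = 10 = 1·9 + 1), so t ≡ 5·2 = 10 ≡ 1 (mod 9).
    Then x = 832 + 1064·1 = 1896, valid modulo lcm(1064, 9) = 9576: x ≡ 1896 (mod 9576).
  Combine with x ≡ 2 (mod 5); new modulus lcm = 47880.
    Write x = 1896 + 9576·t and substitute into x ≡ 2 (mod 5): 9576·t ≡ 2 − 1896 = -1894 (mod 5).
    Reduce coefficients mod 5: 1·t ≡ 1 (mod 5).
    So t ≡ 1 (mod 5).
    Then x = 1896 + 9576·1 = 11472, valid modulo lcm(9576, 5) = 47880: x ≡ 11472 (mod 47880).
Verify against each original: 11472 mod 7 = 6, 11472 mod 8 = 0, 11472 mod 19 = 15, 11472 mod 9 = 6, 11472 mod 5 = 2.

x ≡ 11472 (mod 47880).


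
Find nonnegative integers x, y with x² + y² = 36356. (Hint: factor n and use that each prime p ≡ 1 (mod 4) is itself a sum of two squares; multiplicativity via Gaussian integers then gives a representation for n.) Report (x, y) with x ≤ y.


Step 1: Factor n = 36356 = 2^2 · 61 · 149.
Step 2: Check the mod-4 condition on each prime factor: 2 = 2 (special); 61 ≡ 1 (mod 4), exponent 1; 149 ≡ 1 (mod 4), exponent 1.
All primes ≡ 3 (mod 4) appear to even exponent (or don't appear), so by the two-squares theorem n IS expressible as a sum of two squares.
Step 3: Build a representation. Group n = k² · m with k = 2 and m = 61 · 149 = 9089 (a product of primes ≡ 1 (mod 4)); a representation of m scales to one of n via (k·x)² + (k·y)² = k²(x² + y²). Each prime p ≡ 1 (mod 4) is itself a sum of two squares; find a² by testing p − a² for a perfect square:
  61: 61 − 1² = 60, 61 − 2² = 57, 61 − 3² = 52, 61 − 4² = 45, 61 − 5² = 36 = 6² ⇒ 61 = 5² + 6².
  149: 149 − 1² = 148, 149 − 2² = 145, 149 − 3² = 140, 149 − 4² = 133, 149 − 5² = 124, 149 − 6² = 113, 149 − 7² = 100 = 10² ⇒ 149 = 7² + 10².
  Combine using the Brahmagupta–Fibonacci identity (a² + b²)(c² + d²) = (ac − bd)² + (ad + bc)² = (ac + bd)² + (ad − bc)²:
  61 · 149 = 9089: from (5² + 6²)(7² + 10²), take (5·7 − 6·10, 5·10 + 6·7) = (35 − 60, 50 + 42) = (-25, 92); dropping signs (only squares matter) gives (25, 92); check 25² + 92² = 625 + 8464 = 9089 ✓.
  Scale by k = 2: (2·25, 2·92) = (50, 184).
Step 4: Order so x ≤ y and verify: 50² + 184² = 2500 + 33856 = 36356 = n. ✓

n = 36356 = 50² + 184² (one valid representation with x ≤ y).


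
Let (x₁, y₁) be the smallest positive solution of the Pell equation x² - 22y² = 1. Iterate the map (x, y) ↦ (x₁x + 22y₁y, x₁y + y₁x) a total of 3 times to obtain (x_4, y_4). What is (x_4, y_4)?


Step 1: Find the fundamental solution (x₁, y₁) of x² - 22y² = 1.
  Expand √22 as a continued fraction. a₀ = ⌊√22⌋ = 4; iterate m_{k+1} = d_k·a_k − m_k, d_{k+1} = (22 − m_{k+1}²)/d_k, a_{k+1} = ⌊(a₀ + m_{k+1})/d_{k+1}⌋ (starting m₀ = 0, d₀ = 1), with convergents p_k = a_k·p_{k-1} + p_{k-2}, q_k = a_k·q_{k-1} + q_{k-2} (p₋₁ = 1, q₋₁ = 0):
  k = 0: a₀ = 4; p₀/q₀ = 4/1; p₀² − 22·q₀² = 16 − 22 = -6.
  k = 1: m = 4, d = 6, a = ⌊(4 + 4)/6⌋ = 1; p/q = (1·4 + 1)/(1·1 + 0) = 5/1; p² − 22·q² = 25 − 22 = 3.
  k = 2: m = 2, d = 3, a = ⌊(4 + 2)/3⌋ = 2; p/q = (2·5 + 4)/(2·1 + 1) = 14/3; p² − 22·q² = 196 − 198 = -2.
  k = 3: m = 4, d = 2, a = ⌊(4 + 4)/2⌋ = 4; p/q = (4·14 + 5)/(4·3 + 1) = 61/13; p² − 22·q² = 3721 − 3718 = 3.
  k = 4: m = 4, d = 3, a = ⌊(4 + 4)/3⌋ = 2; p/q = (2·61 + 14)/(2·13 + 3) = 136/29; p² − 22·q² = 18496 − 18502 = -6.
  k = 5: m = 2, d = 6, a = ⌊(4 + 2)/6⌋ = 1; p/q = (1·136 + 61)/(1·29 + 13) = 197/42; p² − 22·q² = 38809 − 38808 = 1.
  The first convergent with p² − 22·q² = 1 gives the fundamental solution (x₁, y₁) = (197, 42).
Step 2: Apply the recurrence (x_{n+1}, y_{n+1}) = (x₁x_n + 22y₁y_n, x₁y_n + y₁x_n) repeatedly.
  From (x_1, y_1) = (197, 42): x_2 = 197·197 + 22·42·42 = 77617; y_2 = 197·42 + 42·197 = 16548.
  From (x_2, y_2) = (77617, 16548): x_3 = 197·77617 + 22·42·16548 = 30580901; y_3 = 197·16548 + 42·77617 = 6519870.
  From (x_3, y_3) = (30580901, 6519870): x_4 = 197·30580901 + 22·42·6519870 = 12048797377; y_4 = 197·6519870 + 42·30580901 = 2568812232.
Step 3: Verify x_4² - 22·y_4² = 145173518232002080129 - 145173518232002080128 = 1 (should be 1). ✓

(x_1, y_1) = (197, 42); (x_4, y_4) = (12048797377, 2568812232).


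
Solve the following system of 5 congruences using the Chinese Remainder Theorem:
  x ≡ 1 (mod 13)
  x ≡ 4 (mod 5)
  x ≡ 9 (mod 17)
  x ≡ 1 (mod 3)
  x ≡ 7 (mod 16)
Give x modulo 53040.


Product of moduli M = 13 · 5 · 17 · 3 · 16 = 53040.
Merge one congruence at a time:
  Start: x ≡ 1 (mod 13).
  Combine with x ≡ 4 (mod 5); new modulus lcm = 65.
    Write x = 1 + 13·t and substitute into x ≡ 4 (mod 5): 13·t ≡ 4 − 1 = 3 (mod 5).
    Reduce coefficients mod 5: 3·t ≡ 3 (mod 5).
    The inverse of 3 mod 5 is 2 (since 3·2 = 6 = 1·5 + 1), so t ≡ 2·3 = 6 ≡ 1 (mod 5).
    Then x = 1 + 13·1 = 14, valid modulo lcm(13, 5) = 65: x ≡ 14 (mod 65).
  Combine with x ≡ 9 (mod 17); new modulus lcm = 1105.
    Write x = 14 + 65·t and substitute into x ≡ 9 (mod 17): 65·t ≡ 9 − 14 = -5 (mod 17).
    Reduce coefficients mod 17: 14·t ≡ 12 (mod 17).
    The inverse of 14 mod 17 is 11 (since 14·11 = 154 = 9·17 + 1), so t ≡ 11·12 = 132 ≡ 13 (mod 17).
    Then x = 14 + 65·13 = 859, valid modulo lcm(65, 17) = 1105: x ≡ 859 (mod 1105).
  Combine with x ≡ 1 (mod 3); new modulus lcm = 3315.
    Write x = 859 + 1105·t and substitute into x ≡ 1 (mod 3): 1105·t ≡ 1 − 859 = -858 (mod 3).
    Reduce coefficients mod 3: 1·t ≡ 0 (mod 3).
    So t ≡ 0 (mod 3).
    Then x = 859 + 1105·0 = 859, valid modulo lcm(1105, 3) = 3315: x ≡ 859 (mod 3315).
  Combine with x ≡ 7 (mod 16); new modulus lcm = 53040.
    Write x = 859 + 3315·t and substitute into x ≡ 7 (mod 16): 3315·t ≡ 7 − 859 = -852 (mod 16).
    Reduce coefficients mod 16: 3·t ≡ 12 (mod 16).
    The inverse of 3 mod 16 is 11 (since 3·11 = 33 = 2·16 + 1), so t ≡ 11·12 = 132 ≡ 4 (mod 16).
    Then x = 859 + 3315·4 = 14119, valid modulo lcm(3315, 16) = 53040: x ≡ 14119 (mod 53040).
Verify against each original: 14119 mod 13 = 1, 14119 mod 5 = 4, 14119 mod 17 = 9, 14119 mod 3 = 1, 14119 mod 16 = 7.

x ≡ 14119 (mod 53040).


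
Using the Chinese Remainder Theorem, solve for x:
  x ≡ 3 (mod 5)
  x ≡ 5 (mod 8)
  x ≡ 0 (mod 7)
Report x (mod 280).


Moduli 5, 8, 7 are pairwise coprime; by CRT there is a unique solution modulo M = 5 · 8 · 7 = 280.
Solve pairwise, accumulating the modulus:
  Start with x ≡ 3 (mod 5).
  Combine with x ≡ 5 (mod 8): since gcd(5, 8) = 1, we get a unique residue mod 40.
    Write x = 3 + 5·t and substitute into x ≡ 5 (mod 8): 5·t ≡ 5 − 3 = 2 (mod 8).
    The inverse of 5 mod 8 is 5 (since 5·5 = 25 = 3·8 + 1), so t ≡ 5·2 = 10 ≡ 2 (mod 8).
    Then x = 3 + 5·2 = 13, valid modulo lcm(5, 8) = 40: x ≡ 13 (mod 40).
  Combine with x ≡ 0 (mod 7): since gcd(40, 7) = 1, we get a unique residue mod 280.
    Write x = 13 + 40·t and substitute into x ≡ 0 (mod 7): 40·t ≡ 0 − 13 = -13 (mod 7).
    Reduce coefficients mod 7: 5·t ≡ 1 (mod 7).
    The inverse of 5 mod 7 is 3 (since 5·3 = 15 = 2·7 + 1), so t ≡ 3·1 = 3 ≡ 3 (mod 7).
    Then x = 13 + 40·3 = 133, valid modulo lcm(40, 7) = 280: x ≡ 133 (mod 280).
Verify: 133 mod 5 = 3 ✓, 133 mod 8 = 5 ✓, 133 mod 7 = 0 ✓.

x ≡ 133 (mod 280).


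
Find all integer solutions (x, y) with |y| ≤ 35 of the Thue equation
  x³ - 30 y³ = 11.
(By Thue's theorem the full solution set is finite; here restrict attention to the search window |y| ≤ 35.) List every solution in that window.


The equation is x³ - 30y³ = 11. For fixed y, x³ = 30·y³ + 11, so a solution requires the RHS to be a perfect cube.
Strategy: iterate y from -35 to 35, compute RHS = 30·y³ + 11, and check whether it is a (positive or negative) perfect cube.
Check small values of y:
  y = 0: RHS = 11 is not a perfect cube.
  y = 1: RHS = 41 is not a perfect cube.
  y = -1: RHS = -19 is not a perfect cube.
  y = 2: RHS = 251 is not a perfect cube.
  y = -2: RHS = -229 is not a perfect cube.
  y = 3: RHS = 821 is not a perfect cube.
  y = -3: RHS = -799 is not a perfect cube.
Continuing the search up to |y| = 35 finds no solutions either.
No (x, y) in the scanned range satisfies the equation.

No integer solutions with |y| ≤ 35.


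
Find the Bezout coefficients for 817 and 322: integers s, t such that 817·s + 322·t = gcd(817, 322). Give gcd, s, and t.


Euclidean algorithm on (817, 322) — divide until remainder is 0:
  817 = 2 · 322 + 173
  322 = 1 · 173 + 149
  173 = 1 · 149 + 24
  149 = 6 · 24 + 5
  24 = 4 · 5 + 4
  5 = 1 · 4 + 1
  4 = 4 · 1 + 0
gcd(817, 322) = 1.
Track Bezout coefficients alongside the remainders: start with r₀ = 817 = a·1 + b·0 (s = 1, t = 0) and r₁ = 322 = a·0 + b·1 (s = 0, t = 1); each new remainder r_{k+1} = r_{k-1} − q_k·r_k inherits s_{k+1} = s_{k-1} − q_k·s_k, t_{k+1} = t_{k-1} − q_k·t_k, so r_k = a·s_k + b·t_k at every step:
  q = 2: r = 173, s = 1 − 2·0 = 1, t = 0 − 2·1 = -2  (check: 817·1 + 322·(-2) = 173)
  q = 1: r = 149, s = 0 − 1·1 = -1, t = 1 − 1·(-2) = 3  (check: 817·(-1) + 322·3 = 149)
  q = 1: r = 24, s = 1 − 1·(-1) = 2, t = -2 − 1·3 = -5  (check: 817·2 + 322·(-5) = 24)
  q = 6: r = 5, s = -1 − 6·2 = -13, t = 3 − 6·(-5) = 33  (check: 817·(-13) + 322·33 = 5)
  q = 4: r = 4, s = 2 − 4·(-13) = 54, t = -5 − 4·33 = -137  (check: 817·54 + 322·(-137) = 4)
  q = 1: r = 1, s = -13 − 1·54 = -67, t = 33 − 1·(-137) = 170  (check: 817·(-67) + 322·170 = 1)
The row with r = 1 (the gcd) gives the Bezout coefficients s = -67, t = 170.
Result: 817 · (-67) + 322 · (170) = 1.

gcd(817, 322) = 1; s = -67, t = 170 (check: 817·(-67) + 322·170 = 1).


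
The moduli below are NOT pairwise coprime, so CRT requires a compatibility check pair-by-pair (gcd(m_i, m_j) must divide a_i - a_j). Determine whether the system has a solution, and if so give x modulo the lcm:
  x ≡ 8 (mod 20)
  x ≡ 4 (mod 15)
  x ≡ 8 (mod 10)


Moduli 20, 15, 10 are not pairwise coprime, so CRT works modulo lcm(m_i) when all pairwise compatibility conditions hold.
Pairwise compatibility: gcd(m_i, m_j) must divide a_i - a_j for every pair.
Merge one congruence at a time:
  Start: x ≡ 8 (mod 20).
  Combine with x ≡ 4 (mod 15): gcd(20, 15) = 5, and 4 - 8 = -4 is NOT divisible by 5.
    ⇒ system is inconsistent (no integer solution).

No solution (the system is inconsistent).


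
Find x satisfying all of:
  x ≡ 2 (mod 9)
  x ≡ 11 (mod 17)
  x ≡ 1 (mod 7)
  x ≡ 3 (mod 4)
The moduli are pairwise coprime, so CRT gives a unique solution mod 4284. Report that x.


Product of moduli M = 9 · 17 · 7 · 4 = 4284.
Merge one congruence at a time:
  Start: x ≡ 2 (mod 9).
  Combine with x ≡ 11 (mod 17); new modulus lcm = 153.
    Write x = 2 + 9·t and substitute into x ≡ 11 (mod 17): 9·t ≡ 11 − 2 = 9 (mod 17).
    The inverse of 9 mod 17 is 2 (since 9·2 = 18 = 1·17 + 1), so t ≡ 2·9 = 18 ≡ 1 (mod 17).
    Then x = 2 + 9·1 = 11, valid modulo lcm(9, 17) = 153: x ≡ 11 (mod 153).
  Combine with x ≡ 1 (mod 7); new modulus lcm = 1071.
    Write x = 11 + 153·t and substitute into x ≡ 1 (mod 7): 153·t ≡ 1 − 11 = -10 (mod 7).
    Reduce coefficients mod 7: 6·t ≡ 4 (mod 7).
    The inverse of 6 mod 7 is 6 (since 6·6 = 36 = 5·7 + 1), so t ≡ 6·4 = 24 ≡ 3 (mod 7).
    Then x = 11 + 153·3 = 470, valid modulo lcm(153, 7) = 1071: x ≡ 470 (mod 1071).
  Combine with x ≡ 3 (mod 4); new modulus lcm = 4284.
    Write x = 470 + 1071·t and substitute into x ≡ 3 (mod 4): 1071·t ≡ 3 − 470 = -467 (mod 4).
    Reduce coefficients mod 4: 3·t ≡ 1 (mod 4).
    The inverse of 3 mod 4 is 3 (since 3·3 = 9 = 2·4 + 1), so t ≡ 3·1 = 3 ≡ 3 (mod 4).
    Then x = 470 + 1071·3 = 3683, valid modulo lcm(1071, 4) = 4284: x ≡ 3683 (mod 4284).
Verify against each original: 3683 mod 9 = 2, 3683 mod 17 = 11, 3683 mod 7 = 1, 3683 mod 4 = 3.

x ≡ 3683 (mod 4284).


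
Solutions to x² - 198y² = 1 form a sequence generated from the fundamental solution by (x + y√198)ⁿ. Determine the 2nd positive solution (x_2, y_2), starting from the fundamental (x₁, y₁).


Step 1: Find the fundamental solution (x₁, y₁) of x² - 198y² = 1.
  Expand √198 as a continued fraction. a₀ = ⌊√198⌋ = 14; iterate m_{k+1} = d_k·a_k − m_k, d_{k+1} = (198 − m_{k+1}²)/d_k, a_{k+1} = ⌊(a₀ + m_{k+1})/d_{k+1}⌋ (starting m₀ = 0, d₀ = 1), with convergents p_k = a_k·p_{k-1} + p_{k-2}, q_k = a_k·q_{k-1} + q_{k-2} (p₋₁ = 1, q₋₁ = 0):
  k = 0: a₀ = 14; p₀/q₀ = 14/1; p₀² − 198·q₀² = 196 − 198 = -2.
  k = 1: m = 14, d = 2, a = ⌊(14 + 14)/2⌋ = 14; p/q = (14·14 + 1)/(14·1 + 0) = 197/14; p² − 198·q² = 38809 − 38808 = 1.
  The first convergent with p² − 198·q² = 1 gives the fundamental solution (x₁, y₁) = (197, 14).
Step 2: Apply the recurrence (x_{n+1}, y_{n+1}) = (x₁x_n + 198y₁y_n, x₁y_n + y₁x_n) repeatedly.
  From (x_1, y_1) = (197, 14): x_2 = 197·197 + 198·14·14 = 77617; y_2 = 197·14 + 14·197 = 5516.
Step 3: Verify x_2² - 198·y_2² = 6024398689 - 6024398688 = 1 (should be 1). ✓

(x_1, y_1) = (197, 14); (x_2, y_2) = (77617, 5516).


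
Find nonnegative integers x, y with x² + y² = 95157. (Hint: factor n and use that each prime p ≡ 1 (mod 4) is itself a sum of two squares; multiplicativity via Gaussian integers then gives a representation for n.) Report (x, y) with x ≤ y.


Step 1: Factor n = 95157 = 3^2 · 97 · 109.
Step 2: Check the mod-4 condition on each prime factor: 3 ≡ 3 (mod 4), exponent 2 (must be even); 97 ≡ 1 (mod 4), exponent 1; 109 ≡ 1 (mod 4), exponent 1.
All primes ≡ 3 (mod 4) appear to even exponent (or don't appear), so by the two-squares theorem n IS expressible as a sum of two squares.
Step 3: Build a representation. Group n = k² · m with k = 3 and m = 97 · 109 = 10573 (a product of primes ≡ 1 (mod 4)); a representation of m scales to one of n via (k·x)² + (k·y)² = k²(x² + y²). Each prime p ≡ 1 (mod 4) is itself a sum of two squares; find a² by testing p − a² for a perfect square:
  97: 97 − 1² = 96, 97 − 2² = 93, 97 − 3² = 88, 97 − 4² = 81 = 9² ⇒ 97 = 4² + 9².
  109: 109 − 1² = 108, 109 − 2² = 105, 109 − 3² = 100 = 10² ⇒ 109 = 3² + 10².
  Combine using the Brahmagupta–Fibonacci identity (a² + b²)(c² + d²) = (ac − bd)² + (ad + bc)² = (ac + bd)² + (ad − bc)²:
  97 · 109 = 10573: from (4² + 9²)(3² + 10²), take (4·3 − 9·10, 4·10 + 9·3) = (12 − 90, 40 + 27) = (-78, 67); dropping signs (only squares matter) gives (78, 67); check 78² + 67² = 6084 + 4489 = 10573 ✓.
  Scale by k = 3: (3·78, 3·67) = (234, 201).
Step 4: Order so x ≤ y and verify: 201² + 234² = 40401 + 54756 = 95157 = n. ✓

n = 95157 = 201² + 234² (one valid representation with x ≤ y).


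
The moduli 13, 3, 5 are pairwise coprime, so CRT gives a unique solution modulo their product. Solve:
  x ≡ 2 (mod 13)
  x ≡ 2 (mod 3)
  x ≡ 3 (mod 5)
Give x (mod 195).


Moduli 13, 3, 5 are pairwise coprime; by CRT there is a unique solution modulo M = 13 · 3 · 5 = 195.
Solve pairwise, accumulating the modulus:
  Start with x ≡ 2 (mod 13).
  Combine with x ≡ 2 (mod 3): since gcd(13, 3) = 1, we get a unique residue mod 39.
    Write x = 2 + 13·t and substitute into x ≡ 2 (mod 3): 13·t ≡ 2 − 2 = 0 (mod 3).
    Reduce coefficients mod 3: 1·t ≡ 0 (mod 3).
    So t ≡ 0 (mod 3).
    Then x = 2 + 13·0 = 2, valid modulo lcm(13, 3) = 39: x ≡ 2 (mod 39).
  Combine with x ≡ 3 (mod 5): since gcd(39, 5) = 1, we get a unique residue mod 195.
    Write x = 2 + 39·t and substitute into x ≡ 3 (mod 5): 39·t ≡ 3 − 2 = 1 (mod 5).
    Reduce coefficients mod 5: 4·t ≡ 1 (mod 5).
    The inverse of 4 mod 5 is 4 (since 4·4 = 16 = 3·5 + 1), so t ≡ 4·1 = 4 ≡ 4 (mod 5).
    Then x = 2 + 39·4 = 158, valid modulo lcm(39, 5) = 195: x ≡ 158 (mod 195).
Verify: 158 mod 13 = 2 ✓, 158 mod 3 = 2 ✓, 158 mod 5 = 3 ✓.

x ≡ 158 (mod 195).


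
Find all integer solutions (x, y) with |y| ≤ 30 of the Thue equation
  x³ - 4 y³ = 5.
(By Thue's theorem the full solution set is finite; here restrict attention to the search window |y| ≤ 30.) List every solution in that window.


The equation is x³ - 4y³ = 5. For fixed y, x³ = 4·y³ + 5, so a solution requires the RHS to be a perfect cube.
Strategy: iterate y from -30 to 30, compute RHS = 4·y³ + 5, and check whether it is a (positive or negative) perfect cube.
Check small values of y:
  y = 0: RHS = 5 is not a perfect cube.
  y = 1: RHS = 9 is not a perfect cube.
  y = -1: RHS = 1 = (1)³ ⇒ x = 1 works.
  y = 2: RHS = 37 is not a perfect cube.
  y = -2: RHS = -27 = (-3)³ ⇒ x = -3 works.
  y = 3: RHS = 113 is not a perfect cube.
  y = -3: RHS = -103 is not a perfect cube.
Continuing the search up to |y| = 30 finds no further solutions beyond those listed.
Collected solutions: (1, -1), (-3, -2).

Solutions (with |y| ≤ 30): (1, -1), (-3, -2).


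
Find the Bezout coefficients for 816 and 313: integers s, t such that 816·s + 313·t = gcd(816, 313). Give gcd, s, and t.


Euclidean algorithm on (816, 313) — divide until remainder is 0:
  816 = 2 · 313 + 190
  313 = 1 · 190 + 123
  190 = 1 · 123 + 67
  123 = 1 · 67 + 56
  67 = 1 · 56 + 11
  56 = 5 · 11 + 1
  11 = 11 · 1 + 0
gcd(816, 313) = 1.
Track Bezout coefficients alongside the remainders: start with r₀ = 816 = a·1 + b·0 (s = 1, t = 0) and r₁ = 313 = a·0 + b·1 (s = 0, t = 1); each new remainder r_{k+1} = r_{k-1} − q_k·r_k inherits s_{k+1} = s_{k-1} − q_k·s_k, t_{k+1} = t_{k-1} − q_k·t_k, so r_k = a·s_k + b·t_k at every step:
  q = 2: r = 190, s = 1 − 2·0 = 1, t = 0 − 2·1 = -2  (check: 816·1 + 313·(-2) = 190)
  q = 1: r = 123, s = 0 − 1·1 = -1, t = 1 − 1·(-2) = 3  (check: 816·(-1) + 313·3 = 123)
  q = 1: r = 67, s = 1 − 1·(-1) = 2, t = -2 − 1·3 = -5  (check: 816·2 + 313·(-5) = 67)
  q = 1: r = 56, s = -1 − 1·2 = -3, t = 3 − 1·(-5) = 8  (check: 816·(-3) + 313·8 = 56)
  q = 1: r = 11, s = 2 − 1·(-3) = 5, t = -5 − 1·8 = -13  (check: 816·5 + 313·(-13) = 11)
  q = 5: r = 1, s = -3 − 5·5 = -28, t = 8 − 5·(-13) = 73  (check: 816·(-28) + 313·73 = 1)
The row with r = 1 (the gcd) gives the Bezout coefficients s = -28, t = 73.
Result: 816 · (-28) + 313 · (73) = 1.

gcd(816, 313) = 1; s = -28, t = 73 (check: 816·(-28) + 313·73 = 1).


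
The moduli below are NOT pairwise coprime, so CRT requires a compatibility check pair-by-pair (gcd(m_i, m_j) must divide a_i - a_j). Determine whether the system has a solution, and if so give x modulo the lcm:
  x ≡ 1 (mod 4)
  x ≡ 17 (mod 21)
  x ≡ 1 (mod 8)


Moduli 4, 21, 8 are not pairwise coprime, so CRT works modulo lcm(m_i) when all pairwise compatibility conditions hold.
Pairwise compatibility: gcd(m_i, m_j) must divide a_i - a_j for every pair.
Merge one congruence at a time:
  Start: x ≡ 1 (mod 4).
  Combine with x ≡ 17 (mod 21): gcd(4, 21) = 1; 17 - 1 = 16, which IS divisible by 1, so compatible.
    Write x = 1 + 4·t and substitute into x ≡ 17 (mod 21): 4·t ≡ 17 − 1 = 16 (mod 21).
    The inverse of 4 mod 21 is 16 (since 4·16 = 64 = 3·21 + 1), so t ≡ 16·16 = 256 ≡ 4 (mod 21).
    Then x = 1 + 4·4 = 17, valid modulo lcm(4, 21) = 84: x ≡ 17 (mod 84).
  Combine with x ≡ 1 (mod 8): gcd(84, 8) = 4; 1 - 17 = -16, which IS divisible by 4, so compatible.
    Write x = 17 + 84·t and substitute into x ≡ 1 (mod 8): 84·t ≡ 1 − 17 = -16 (mod 8).
    Divide the congruence (and modulus) by g = 4: 21·t ≡ -4 (mod 2).
    Reduce coefficients mod 2: 1·t ≡ 0 (mod 2).
    So t ≡ 0 (mod 2).
    Then x = 17 + 84·0 = 17, valid modulo lcm(84, 8) = 168: x ≡ 17 (mod 168).
Verify: 17 mod 4 = 1, 17 mod 21 = 17, 17 mod 8 = 1.

x ≡ 17 (mod 168).


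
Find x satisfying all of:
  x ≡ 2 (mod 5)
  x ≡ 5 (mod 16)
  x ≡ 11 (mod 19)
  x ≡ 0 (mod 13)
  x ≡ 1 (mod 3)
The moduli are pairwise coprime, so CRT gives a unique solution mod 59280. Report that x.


Product of moduli M = 5 · 16 · 19 · 13 · 3 = 59280.
Merge one congruence at a time:
  Start: x ≡ 2 (mod 5).
  Combine with x ≡ 5 (mod 16); new modulus lcm = 80.
    Write x = 2 + 5·t and substitute into x ≡ 5 (mod 16): 5·t ≡ 5 − 2 = 3 (mod 16).
    The inverse of 5 mod 16 is 13 (since 5·13 = 65 = 4·16 + 1), so t ≡ 13·3 = 39 ≡ 7 (mod 16).
    Then x = 2 + 5·7 = 37, valid modulo lcm(5, 16) = 80: x ≡ 37 (mod 80).
  Combine with x ≡ 11 (mod 19); new modulus lcm = 1520.
    Write x = 37 + 80·t and substitute into x ≡ 11 (mod 19): 80·t ≡ 11 − 37 = -26 (mod 19).
    Reduce coefficients mod 19: 4·t ≡ 12 (mod 19).
    The inverse of 4 mod 19 is 5 (since 4·5 = 20 = 1·19 + 1), so t ≡ 5·12 = 60 ≡ 3 (mod 19).
    Then x = 37 + 80·3 = 277, valid modulo lcm(80, 19) = 1520: x ≡ 277 (mod 1520).
  Combine with x ≡ 0 (mod 13); new modulus lcm = 19760.
    Write x = 277 + 1520·t and substitute into x ≡ 0 (mod 13): 1520·t ≡ 0 − 277 = -277 (mod 13).
    Reduce coefficients mod 13: 12·t ≡ 9 (mod 13).
    The inverse of 12 mod 13 is 12 (since 12·12 = 144 = 11·13 + 1), so t ≡ 12·9 = 108 ≡ 4 (mod 13).
    Then x = 277 + 1520·4 = 6357, valid modulo lcm(1520, 13) = 19760: x ≡ 6357 (mod 19760).
  Combine with x ≡ 1 (mod 3); new modulus lcm = 59280.
    Write x = 6357 + 19760·t and substitute into x ≡ 1 (mod 3): 19760·t ≡ 1 − 6357 = -6356 (mod 3).
    Reduce coefficients mod 3: 2·t ≡ 1 (mod 3).
    The inverse of 2 mod 3 is 2 (since 2·2 = 4 = 1·3 + 1), so t ≡ 2·1 = 2 ≡ 2 (mod 3).
    Then x = 6357 + 19760·2 = 45877, valid modulo lcm(19760, 3) = 59280: x ≡ 45877 (mod 59280).
Verify against each original: 45877 mod 5 = 2, 45877 mod 16 = 5, 45877 mod 19 = 11, 45877 mod 13 = 0, 45877 mod 3 = 1.

x ≡ 45877 (mod 59280).


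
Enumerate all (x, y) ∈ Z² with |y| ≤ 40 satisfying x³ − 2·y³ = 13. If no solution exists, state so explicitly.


The equation is x³ - 2y³ = 13. For fixed y, x³ = 2·y³ + 13, so a solution requires the RHS to be a perfect cube.
Strategy: iterate y from -40 to 40, compute RHS = 2·y³ + 13, and check whether it is a (positive or negative) perfect cube.
Check small values of y:
  y = 0: RHS = 13 is not a perfect cube.
  y = 1: RHS = 15 is not a perfect cube.
  y = -1: RHS = 11 is not a perfect cube.
  y = 2: RHS = 29 is not a perfect cube.
  y = -2: RHS = -3 is not a perfect cube.
  y = 3: RHS = 67 is not a perfect cube.
  y = -3: RHS = -41 is not a perfect cube.
Continuing the search up to |y| = 40 finds no solutions either.
No (x, y) in the scanned range satisfies the equation.

No integer solutions with |y| ≤ 40.


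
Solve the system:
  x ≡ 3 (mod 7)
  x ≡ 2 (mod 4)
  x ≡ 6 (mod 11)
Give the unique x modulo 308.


Moduli 7, 4, 11 are pairwise coprime; by CRT there is a unique solution modulo M = 7 · 4 · 11 = 308.
Solve pairwise, accumulating the modulus:
  Start with x ≡ 3 (mod 7).
  Combine with x ≡ 2 (mod 4): since gcd(7, 4) = 1, we get a unique residue mod 28.
    Write x = 3 + 7·t and substitute into x ≡ 2 (mod 4): 7·t ≡ 2 − 3 = -1 (mod 4).
    Reduce coefficients mod 4: 3·t ≡ 3 (mod 4).
    The inverse of 3 mod 4 is 3 (since 3·3 = 9 = 2·4 + 1), so t ≡ 3·3 = 9 ≡ 1 (mod 4).
    Then x = 3 + 7·1 = 10, valid modulo lcm(7, 4) = 28: x ≡ 10 (mod 28).
  Combine with x ≡ 6 (mod 11): since gcd(28, 11) = 1, we get a unique residue mod 308.
    Write x = 10 + 28·t and substitute into x ≡ 6 (mod 11): 28·t ≡ 6 − 10 = -4 (mod 11).
    Reduce coefficients mod 11: 6·t ≡ 7 (mod 11).
    The inverse of 6 mod 11 is 2 (since 6·2 = 12 = 1·11 + 1), so t ≡ 2·7 = 14 ≡ 3 (mod 11).
    Then x = 10 + 28·3 = 94, valid modulo lcm(28, 11) = 308: x ≡ 94 (mod 308).
Verify: 94 mod 7 = 3 ✓, 94 mod 4 = 2 ✓, 94 mod 11 = 6 ✓.

x ≡ 94 (mod 308).


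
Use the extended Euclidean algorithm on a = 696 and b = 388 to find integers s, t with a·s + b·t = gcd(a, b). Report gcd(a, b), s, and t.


Euclidean algorithm on (696, 388) — divide until remainder is 0:
  696 = 1 · 388 + 308
  388 = 1 · 308 + 80
  308 = 3 · 80 + 68
  80 = 1 · 68 + 12
  68 = 5 · 12 + 8
  12 = 1 · 8 + 4
  8 = 2 · 4 + 0
gcd(696, 388) = 4.
Track Bezout coefficients alongside the remainders: start with r₀ = 696 = a·1 + b·0 (s = 1, t = 0) and r₁ = 388 = a·0 + b·1 (s = 0, t = 1); each new remainder r_{k+1} = r_{k-1} − q_k·r_k inherits s_{k+1} = s_{k-1} − q_k·s_k, t_{k+1} = t_{k-1} − q_k·t_k, so r_k = a·s_k + b·t_k at every step:
  q = 1: r = 308, s = 1 − 1·0 = 1, t = 0 − 1·1 = -1  (check: 696·1 + 388·(-1) = 308)
  q = 1: r = 80, s = 0 − 1·1 = -1, t = 1 − 1·(-1) = 2  (check: 696·(-1) + 388·2 = 80)
  q = 3: r = 68, s = 1 − 3·(-1) = 4, t = -1 − 3·2 = -7  (check: 696·4 + 388·(-7) = 68)
  q = 1: r = 12, s = -1 − 1·4 = -5, t = 2 − 1·(-7) = 9  (check: 696·(-5) + 388·9 = 12)
  q = 5: r = 8, s = 4 − 5·(-5) = 29, t = -7 − 5·9 = -52  (check: 696·29 + 388·(-52) = 8)
  q = 1: r = 4, s = -5 − 1·29 = -34, t = 9 − 1·(-52) = 61  (check: 696·(-34) + 388·61 = 4)
The row with r = 4 (the gcd) gives the Bezout coefficients s = -34, t = 61.
Result: 696 · (-34) + 388 · (61) = 4.

gcd(696, 388) = 4; s = -34, t = 61 (check: 696·(-34) + 388·61 = 4).


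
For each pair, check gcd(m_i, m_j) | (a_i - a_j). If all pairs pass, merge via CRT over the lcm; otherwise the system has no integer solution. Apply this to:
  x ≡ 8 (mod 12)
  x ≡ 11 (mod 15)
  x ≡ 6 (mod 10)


Moduli 12, 15, 10 are not pairwise coprime, so CRT works modulo lcm(m_i) when all pairwise compatibility conditions hold.
Pairwise compatibility: gcd(m_i, m_j) must divide a_i - a_j for every pair.
Merge one congruence at a time:
  Start: x ≡ 8 (mod 12).
  Combine with x ≡ 11 (mod 15): gcd(12, 15) = 3; 11 - 8 = 3, which IS divisible by 3, so compatible.
    Write x = 8 + 12·t and substitute into x ≡ 11 (mod 15): 12·t ≡ 11 − 8 = 3 (mod 15).
    Divide the congruence (and modulus) by g = 3: 4·t ≡ 1 (mod 5).
    The inverse of 4 mod 5 is 4 (since 4·4 = 16 = 3·5 + 1), so t ≡ 4·1 = 4 ≡ 4 (mod 5).
    Then x = 8 + 12·4 = 56, valid modulo lcm(12, 15) = 60: x ≡ 56 (mod 60).
  Combine with x ≡ 6 (mod 10): gcd(60, 10) = 10; 6 - 56 = -50, which IS divisible by 10, so compatible.
    Write x = 56 + 60·t and substitute into x ≡ 6 (mod 10): 60·t ≡ 6 − 56 = -50 (mod 10).
    Divide the congruence (and modulus) by g = 10: 6·t ≡ -5 (mod 1).
    Modulo 1 every t works; take t = 0.
    Then x = 56 + 60·0 = 56, valid modulo lcm(60, 10) = 60: x ≡ 56 (mod 60).
Verify: 56 mod 12 = 8, 56 mod 15 = 11, 56 mod 10 = 6.

x ≡ 56 (mod 60).


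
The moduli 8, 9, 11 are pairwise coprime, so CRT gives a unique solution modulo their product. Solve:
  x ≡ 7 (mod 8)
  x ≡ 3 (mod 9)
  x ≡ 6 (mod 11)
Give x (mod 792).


Moduli 8, 9, 11 are pairwise coprime; by CRT there is a unique solution modulo M = 8 · 9 · 11 = 792.
Solve pairwise, accumulating the modulus:
  Start with x ≡ 7 (mod 8).
  Combine with x ≡ 3 (mod 9): since gcd(8, 9) = 1, we get a unique residue mod 72.
    Write x = 7 + 8·t and substitute into x ≡ 3 (mod 9): 8·t ≡ 3 − 7 = -4 (mod 9).
    Reduce coefficients mod 9: 8·t ≡ 5 (mod 9).
    The inverse of 8 mod 9 is 8 (since 8·8 = 64 = 7·9 + 1), so t ≡ 8·5 = 40 ≡ 4 (mod 9).
    Then x = 7 + 8·4 = 39, valid modulo lcm(8, 9) = 72: x ≡ 39 (mod 72).
  Combine with x ≡ 6 (mod 11): since gcd(72, 11) = 1, we get a unique residue mod 792.
    Write x = 39 + 72·t and substitute into x ≡ 6 (mod 11): 72·t ≡ 6 − 39 = -33 (mod 11).
    Reduce coefficients mod 11: 6·t ≡ 0 (mod 11).
    The inverse of 6 mod 11 is 2 (since 6·2 = 12 = 1·11 + 1), so t ≡ 2·0 = 0 ≡ 0 (mod 11).
    Then x = 39 + 72·0 = 39, valid modulo lcm(72, 11) = 792: x ≡ 39 (mod 792).
Verify: 39 mod 8 = 7 ✓, 39 mod 9 = 3 ✓, 39 mod 11 = 6 ✓.

x ≡ 39 (mod 792).


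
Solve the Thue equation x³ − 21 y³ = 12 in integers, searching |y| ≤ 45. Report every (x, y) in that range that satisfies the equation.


The equation is x³ - 21y³ = 12. For fixed y, x³ = 21·y³ + 12, so a solution requires the RHS to be a perfect cube.
Strategy: iterate y from -45 to 45, compute RHS = 21·y³ + 12, and check whether it is a (positive or negative) perfect cube.
Check small values of y:
  y = 0: RHS = 12 is not a perfect cube.
  y = 1: RHS = 33 is not a perfect cube.
  y = -1: RHS = -9 is not a perfect cube.
  y = 2: RHS = 180 is not a perfect cube.
  y = -2: RHS = -156 is not a perfect cube.
  y = 3: RHS = 579 is not a perfect cube.
  y = -3: RHS = -555 is not a perfect cube.
Continuing the search up to |y| = 45 finds no solutions either.
No (x, y) in the scanned range satisfies the equation.

No integer solutions with |y| ≤ 45.


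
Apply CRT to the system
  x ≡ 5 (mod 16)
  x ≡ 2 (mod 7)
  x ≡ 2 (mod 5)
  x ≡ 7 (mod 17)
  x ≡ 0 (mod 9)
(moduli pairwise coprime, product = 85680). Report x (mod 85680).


Product of moduli M = 16 · 7 · 5 · 17 · 9 = 85680.
Merge one congruence at a time:
  Start: x ≡ 5 (mod 16).
  Combine with x ≡ 2 (mod 7); new modulus lcm = 112.
    Write x = 5 + 16·t and substitute into x ≡ 2 (mod 7): 16·t ≡ 2 − 5 = -3 (mod 7).
    Reduce coefficients mod 7: 2·t ≡ 4 (mod 7).
    The inverse of 2 mod 7 is 4 (since 2·4 = 8 = 1·7 + 1), so t ≡ 4·4 = 16 ≡ 2 (mod 7).
    Then x = 5 + 16·2 = 37, valid modulo lcm(16, 7) = 112: x ≡ 37 (mod 112).
  Combine with x ≡ 2 (mod 5); new modulus lcm = 560.
    Write x = 37 + 112·t and substitute into x ≡ 2 (mod 5): 112·t ≡ 2 − 37 = -35 (mod 5).
    Reduce coefficients mod 5: 2·t ≡ 0 (mod 5).
    The inverse of 2 mod 5 is 3 (since 2·3 = 6 = 1·5 + 1), so t ≡ 3·0 = 0 ≡ 0 (mod 5).
    Then x = 37 + 112·0 = 37, valid modulo lcm(112, 5) = 560: x ≡ 37 (mod 560).
  Combine with x ≡ 7 (mod 17); new modulus lcm = 9520.
    Write x = 37 + 560·t and substitute into x ≡ 7 (mod 17): 560·t ≡ 7 − 37 = -30 (mod 17).
    Reduce coefficients mod 17: 16·t ≡ 4 (mod 17).
    The inverse of 16 mod 17 is 16 (since 16·16 = 256 = 15·17 + 1), so t ≡ 16·4 = 64 ≡ 13 (mod 17).
    Then x = 37 + 560·13 = 7317, valid modulo lcm(560, 17) = 9520: x ≡ 7317 (mod 9520).
  Combine with x ≡ 0 (mod 9); new modulus lcm = 85680.
    Write x = 7317 + 9520·t and substitute into x ≡ 0 (mod 9): 9520·t ≡ 0 − 7317 = -7317 (mod 9).
    Reduce coefficients mod 9: 7·t ≡ 0 (mod 9).
    The inverse of 7 mod 9 is 4 (since 7·4 = 28 = 3·9 + 1), so t ≡ 4·0 = 0 ≡ 0 (mod 9).
    Then x = 7317 + 9520·0 = 7317, valid modulo lcm(9520, 9) = 85680: x ≡ 7317 (mod 85680).
Verify against each original: 7317 mod 16 = 5, 7317 mod 7 = 2, 7317 mod 5 = 2, 7317 mod 17 = 7, 7317 mod 9 = 0.

x ≡ 7317 (mod 85680).


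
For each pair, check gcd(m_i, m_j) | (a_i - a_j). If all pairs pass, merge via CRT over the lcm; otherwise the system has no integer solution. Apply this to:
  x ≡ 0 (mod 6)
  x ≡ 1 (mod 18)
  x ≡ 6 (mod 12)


Moduli 6, 18, 12 are not pairwise coprime, so CRT works modulo lcm(m_i) when all pairwise compatibility conditions hold.
Pairwise compatibility: gcd(m_i, m_j) must divide a_i - a_j for every pair.
Merge one congruence at a time:
  Start: x ≡ 0 (mod 6).
  Combine with x ≡ 1 (mod 18): gcd(6, 18) = 6, and 1 - 0 = 1 is NOT divisible by 6.
    ⇒ system is inconsistent (no integer solution).

No solution (the system is inconsistent).


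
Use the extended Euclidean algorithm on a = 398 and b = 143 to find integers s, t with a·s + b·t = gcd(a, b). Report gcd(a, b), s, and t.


Euclidean algorithm on (398, 143) — divide until remainder is 0:
  398 = 2 · 143 + 112
  143 = 1 · 112 + 31
  112 = 3 · 31 + 19
  31 = 1 · 19 + 12
  19 = 1 · 12 + 7
  12 = 1 · 7 + 5
  7 = 1 · 5 + 2
  5 = 2 · 2 + 1
  2 = 2 · 1 + 0
gcd(398, 143) = 1.
Track Bezout coefficients alongside the remainders: start with r₀ = 398 = a·1 + b·0 (s = 1, t = 0) and r₁ = 143 = a·0 + b·1 (s = 0, t = 1); each new remainder r_{k+1} = r_{k-1} − q_k·r_k inherits s_{k+1} = s_{k-1} − q_k·s_k, t_{k+1} = t_{k-1} − q_k·t_k, so r_k = a·s_k + b·t_k at every step:
  q = 2: r = 112, s = 1 − 2·0 = 1, t = 0 − 2·1 = -2  (check: 398·1 + 143·(-2) = 112)
  q = 1: r = 31, s = 0 − 1·1 = -1, t = 1 − 1·(-2) = 3  (check: 398·(-1) + 143·3 = 31)
  q = 3: r = 19, s = 1 − 3·(-1) = 4, t = -2 − 3·3 = -11  (check: 398·4 + 143·(-11) = 19)
  q = 1: r = 12, s = -1 − 1·4 = -5, t = 3 − 1·(-11) = 14  (check: 398·(-5) + 143·14 = 12)
  q = 1: r = 7, s = 4 − 1·(-5) = 9, t = -11 − 1·14 = -25  (check: 398·9 + 143·(-25) = 7)
  q = 1: r = 5, s = -5 − 1·9 = -14, t = 14 − 1·(-25) = 39  (check: 398·(-14) + 143·39 = 5)
  q = 1: r = 2, s = 9 − 1·(-14) = 23, t = -25 − 1·39 = -64  (check: 398·23 + 143·(-64) = 2)
  q = 2: r = 1, s = -14 − 2·23 = -60, t = 39 − 2·(-64) = 167  (check: 398·(-60) + 143·167 = 1)
The row with r = 1 (the gcd) gives the Bezout coefficients s = -60, t = 167.
Result: 398 · (-60) + 143 · (167) = 1.

gcd(398, 143) = 1; s = -60, t = 167 (check: 398·(-60) + 143·167 = 1).


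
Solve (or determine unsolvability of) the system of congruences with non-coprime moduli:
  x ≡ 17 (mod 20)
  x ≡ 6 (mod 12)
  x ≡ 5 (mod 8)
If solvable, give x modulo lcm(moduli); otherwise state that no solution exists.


Moduli 20, 12, 8 are not pairwise coprime, so CRT works modulo lcm(m_i) when all pairwise compatibility conditions hold.
Pairwise compatibility: gcd(m_i, m_j) must divide a_i - a_j for every pair.
Merge one congruence at a time:
  Start: x ≡ 17 (mod 20).
  Combine with x ≡ 6 (mod 12): gcd(20, 12) = 4, and 6 - 17 = -11 is NOT divisible by 4.
    ⇒ system is inconsistent (no integer solution).

No solution (the system is inconsistent).


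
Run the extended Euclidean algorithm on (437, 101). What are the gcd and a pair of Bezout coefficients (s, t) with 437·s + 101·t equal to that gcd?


Euclidean algorithm on (437, 101) — divide until remainder is 0:
  437 = 4 · 101 + 33
  101 = 3 · 33 + 2
  33 = 16 · 2 + 1
  2 = 2 · 1 + 0
gcd(437, 101) = 1.
Track Bezout coefficients alongside the remainders: start with r₀ = 437 = a·1 + b·0 (s = 1, t = 0) and r₁ = 101 = a·0 + b·1 (s = 0, t = 1); each new remainder r_{k+1} = r_{k-1} − q_k·r_k inherits s_{k+1} = s_{k-1} − q_k·s_k, t_{k+1} = t_{k-1} − q_k·t_k, so r_k = a·s_k + b·t_k at every step:
  q = 4: r = 33, s = 1 − 4·0 = 1, t = 0 − 4·1 = -4  (check: 437·1 + 101·(-4) = 33)
  q = 3: r = 2, s = 0 − 3·1 = -3, t = 1 − 3·(-4) = 13  (check: 437·(-3) + 101·13 = 2)
  q = 16: r = 1, s = 1 − 16·(-3) = 49, t = -4 − 16·13 = -212  (check: 437·49 + 101·(-212) = 1)
The row with r = 1 (the gcd) gives the Bezout coefficients s = 49, t = -212.
Result: 437 · (49) + 101 · (-212) = 1.

gcd(437, 101) = 1; s = 49, t = -212 (check: 437·49 + 101·(-212) = 1).


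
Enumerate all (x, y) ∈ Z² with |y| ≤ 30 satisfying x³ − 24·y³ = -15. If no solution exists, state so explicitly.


The equation is x³ - 24y³ = -15. For fixed y, x³ = 24·y³ − 15, so a solution requires the RHS to be a perfect cube.
Strategy: iterate y from -30 to 30, compute RHS = 24·y³ − 15, and check whether it is a (positive or negative) perfect cube.
Check small values of y:
  y = 0: RHS = -15 is not a perfect cube.
  y = 1: RHS = 9 is not a perfect cube.
  y = -1: RHS = -39 is not a perfect cube.
  y = 2: RHS = 177 is not a perfect cube.
  y = -2: RHS = -207 is not a perfect cube.
  y = 3: RHS = 633 is not a perfect cube.
  y = -3: RHS = -663 is not a perfect cube.
Continuing the search up to |y| = 30 finds no solutions either.
No (x, y) in the scanned range satisfies the equation.

No integer solutions with |y| ≤ 30.


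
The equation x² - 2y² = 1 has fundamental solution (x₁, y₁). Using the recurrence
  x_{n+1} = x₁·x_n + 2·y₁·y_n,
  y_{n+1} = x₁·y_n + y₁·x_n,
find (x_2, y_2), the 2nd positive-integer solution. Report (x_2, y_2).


Step 1: Find the fundamental solution (x₁, y₁) of x² - 2y² = 1.
  Expand √2 as a continued fraction. a₀ = ⌊√2⌋ = 1; iterate m_{k+1} = d_k·a_k − m_k, d_{k+1} = (2 − m_{k+1}²)/d_k, a_{k+1} = ⌊(a₀ + m_{k+1})/d_{k+1}⌋ (starting m₀ = 0, d₀ = 1), with convergents p_k = a_k·p_{k-1} + p_{k-2}, q_k = a_k·q_{k-1} + q_{k-2} (p₋₁ = 1, q₋₁ = 0):
  k = 0: a₀ = 1; p₀/q₀ = 1/1; p₀² − 2·q₀² = 1 − 2 = -1.
  k = 1: m = 1, d = 1, a = ⌊(1 + 1)/1⌋ = 2; p/q = (2·1 + 1)/(2·1 + 0) = 3/2; p² − 2·q² = 9 − 8 = 1.
  The first convergent with p² − 2·q² = 1 gives the fundamental solution (x₁, y₁) = (3, 2).
Step 2: Apply the recurrence (x_{n+1}, y_{n+1}) = (x₁x_n + 2y₁y_n, x₁y_n + y₁x_n) repeatedly.
  From (x_1, y_1) = (3, 2): x_2 = 3·3 + 2·2·2 = 17; y_2 = 3·2 + 2·3 = 12.
Step 3: Verify x_2² - 2·y_2² = 289 - 288 = 1 (should be 1). ✓

(x_1, y_1) = (3, 2); (x_2, y_2) = (17, 12).
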